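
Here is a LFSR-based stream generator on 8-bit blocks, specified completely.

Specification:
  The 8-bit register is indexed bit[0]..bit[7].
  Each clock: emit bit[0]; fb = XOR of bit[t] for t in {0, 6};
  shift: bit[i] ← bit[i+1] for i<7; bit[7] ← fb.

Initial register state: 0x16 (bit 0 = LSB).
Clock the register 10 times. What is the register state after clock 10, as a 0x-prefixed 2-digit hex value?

reg_0 = 0x16
clock 1: out=0, reg = 0x0B
clock 2: out=1, reg = 0x85
clock 3: out=1, reg = 0xC2
clock 4: out=0, reg = 0xE1
clock 5: out=1, reg = 0x70
clock 6: out=0, reg = 0xB8
clock 7: out=0, reg = 0x5C
clock 8: out=0, reg = 0xAE
clock 9: out=0, reg = 0x57
clock 10: out=1, reg = 0x2B

0x2B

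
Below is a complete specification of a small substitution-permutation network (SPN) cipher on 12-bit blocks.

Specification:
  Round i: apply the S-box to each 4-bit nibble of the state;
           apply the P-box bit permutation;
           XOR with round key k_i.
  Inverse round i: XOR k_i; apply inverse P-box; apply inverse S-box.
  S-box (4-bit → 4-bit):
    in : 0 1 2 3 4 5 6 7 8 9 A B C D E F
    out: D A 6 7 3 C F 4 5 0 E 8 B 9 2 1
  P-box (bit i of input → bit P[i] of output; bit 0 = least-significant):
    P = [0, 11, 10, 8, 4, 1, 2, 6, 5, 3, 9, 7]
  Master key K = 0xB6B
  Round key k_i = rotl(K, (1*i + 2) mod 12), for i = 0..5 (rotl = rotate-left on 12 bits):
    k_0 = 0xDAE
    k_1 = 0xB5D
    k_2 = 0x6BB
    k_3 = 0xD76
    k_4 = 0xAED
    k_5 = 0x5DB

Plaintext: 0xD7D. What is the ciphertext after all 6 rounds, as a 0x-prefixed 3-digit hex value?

s_0 = plaintext = 0xD7D
s_1 = Round(s_0, k_0) = 0xC0B
s_2 = Round(s_1, k_1) = 0xAA1
s_3 = Round(s_2, k_2) = 0xD75
s_4 = Round(s_3, k_3) = 0x8D2
s_5 = Round(s_4, k_4) = 0x49D
s_6 = Round(s_5, k_5) = 0x4F2

0x4F2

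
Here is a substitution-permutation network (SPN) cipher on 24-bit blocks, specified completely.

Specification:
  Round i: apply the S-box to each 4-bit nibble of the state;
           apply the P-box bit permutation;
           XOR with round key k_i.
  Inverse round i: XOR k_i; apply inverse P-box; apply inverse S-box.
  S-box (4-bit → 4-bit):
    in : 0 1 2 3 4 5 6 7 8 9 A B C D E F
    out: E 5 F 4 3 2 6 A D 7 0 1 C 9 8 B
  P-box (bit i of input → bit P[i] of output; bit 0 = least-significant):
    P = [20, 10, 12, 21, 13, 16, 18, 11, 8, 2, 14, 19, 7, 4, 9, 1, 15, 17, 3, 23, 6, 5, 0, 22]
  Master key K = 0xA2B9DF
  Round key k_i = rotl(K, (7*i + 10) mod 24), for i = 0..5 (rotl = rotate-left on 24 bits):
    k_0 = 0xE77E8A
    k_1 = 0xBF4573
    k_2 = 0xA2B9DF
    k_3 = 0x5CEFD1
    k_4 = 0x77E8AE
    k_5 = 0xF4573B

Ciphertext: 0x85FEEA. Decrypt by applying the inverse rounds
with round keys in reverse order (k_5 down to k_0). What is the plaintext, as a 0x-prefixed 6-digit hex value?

0x902C84

s_0 = ciphertext = 0x85FEEA
s_1 = InvRound(s_0, k_5) = 0x8B4BFD
s_2 = InvRound(s_1, k_4) = 0x8D0D1D
s_3 = InvRound(s_2, k_3) = 0xD8164B
s_4 = InvRound(s_3, k_2) = 0xE49FDF
s_5 = InvRound(s_4, k_1) = 0x791071
s_6 = InvRound(s_5, k_0) = 0x902C84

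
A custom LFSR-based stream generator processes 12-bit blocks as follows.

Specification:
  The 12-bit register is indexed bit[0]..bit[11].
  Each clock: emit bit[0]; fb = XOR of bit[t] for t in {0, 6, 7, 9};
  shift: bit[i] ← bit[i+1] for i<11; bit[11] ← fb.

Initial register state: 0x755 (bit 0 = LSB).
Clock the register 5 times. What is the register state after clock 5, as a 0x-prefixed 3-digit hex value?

reg_0 = 0x755
clock 1: out=1, reg = 0xBAA
clock 2: out=0, reg = 0x5D5
clock 3: out=1, reg = 0xAEA
clock 4: out=0, reg = 0xD75
clock 5: out=1, reg = 0x6BA

0x6BA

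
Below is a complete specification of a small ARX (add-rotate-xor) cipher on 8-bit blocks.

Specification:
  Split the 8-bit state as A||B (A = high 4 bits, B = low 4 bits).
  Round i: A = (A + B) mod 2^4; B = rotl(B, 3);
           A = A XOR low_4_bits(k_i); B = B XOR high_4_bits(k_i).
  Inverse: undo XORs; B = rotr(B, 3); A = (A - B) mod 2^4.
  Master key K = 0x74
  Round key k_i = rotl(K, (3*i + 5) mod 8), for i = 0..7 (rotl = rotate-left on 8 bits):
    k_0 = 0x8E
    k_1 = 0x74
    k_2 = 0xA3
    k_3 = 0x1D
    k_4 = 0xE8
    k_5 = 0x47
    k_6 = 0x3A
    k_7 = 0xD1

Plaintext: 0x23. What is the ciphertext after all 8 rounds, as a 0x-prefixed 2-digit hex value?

s_0 = plaintext = 0x23
s_1 = Round(s_0, k_0) = 0xB1
s_2 = Round(s_1, k_1) = 0x8F
s_3 = Round(s_2, k_2) = 0x45
s_4 = Round(s_3, k_3) = 0x4B
s_5 = Round(s_4, k_4) = 0x73
s_6 = Round(s_5, k_5) = 0xDD
s_7 = Round(s_6, k_6) = 0x0D
s_8 = Round(s_7, k_7) = 0xC3

0xC3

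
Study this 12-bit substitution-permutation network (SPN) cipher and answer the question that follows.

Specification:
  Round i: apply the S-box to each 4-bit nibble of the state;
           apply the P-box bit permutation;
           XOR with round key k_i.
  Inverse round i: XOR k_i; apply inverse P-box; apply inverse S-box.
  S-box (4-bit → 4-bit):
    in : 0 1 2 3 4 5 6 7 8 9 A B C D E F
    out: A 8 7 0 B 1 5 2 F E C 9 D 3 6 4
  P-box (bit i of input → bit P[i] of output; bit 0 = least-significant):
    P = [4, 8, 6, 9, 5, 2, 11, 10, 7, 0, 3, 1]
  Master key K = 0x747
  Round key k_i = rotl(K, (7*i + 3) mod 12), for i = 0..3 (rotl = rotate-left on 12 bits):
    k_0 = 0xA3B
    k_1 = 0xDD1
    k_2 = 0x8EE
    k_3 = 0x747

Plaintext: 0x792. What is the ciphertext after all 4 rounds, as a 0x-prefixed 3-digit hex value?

0x27B

s_0 = plaintext = 0x792
s_1 = Round(s_0, k_0) = 0x76E
s_2 = Round(s_1, k_1) = 0x4B0
s_3 = Round(s_2, k_2) = 0xF4D
s_4 = Round(s_3, k_3) = 0x27B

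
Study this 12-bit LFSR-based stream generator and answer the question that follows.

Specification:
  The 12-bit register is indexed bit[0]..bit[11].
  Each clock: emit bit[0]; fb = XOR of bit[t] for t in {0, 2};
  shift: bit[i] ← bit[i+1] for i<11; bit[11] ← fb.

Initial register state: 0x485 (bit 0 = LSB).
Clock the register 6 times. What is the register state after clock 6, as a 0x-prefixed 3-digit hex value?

reg_0 = 0x485
clock 1: out=1, reg = 0x242
clock 2: out=0, reg = 0x121
clock 3: out=1, reg = 0x890
clock 4: out=0, reg = 0x448
clock 5: out=0, reg = 0x224
clock 6: out=0, reg = 0x912

0x912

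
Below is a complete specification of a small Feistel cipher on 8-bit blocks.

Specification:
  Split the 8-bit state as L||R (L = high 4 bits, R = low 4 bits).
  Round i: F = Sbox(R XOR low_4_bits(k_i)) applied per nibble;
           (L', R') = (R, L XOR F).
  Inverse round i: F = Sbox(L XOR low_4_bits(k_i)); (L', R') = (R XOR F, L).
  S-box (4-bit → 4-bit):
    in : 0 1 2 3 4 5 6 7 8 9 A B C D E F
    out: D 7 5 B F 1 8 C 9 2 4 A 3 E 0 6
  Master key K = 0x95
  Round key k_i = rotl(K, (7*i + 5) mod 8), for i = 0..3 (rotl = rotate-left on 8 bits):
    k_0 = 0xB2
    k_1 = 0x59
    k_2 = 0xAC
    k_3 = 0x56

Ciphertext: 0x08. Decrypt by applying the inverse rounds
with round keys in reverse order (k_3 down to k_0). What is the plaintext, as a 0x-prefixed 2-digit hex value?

s_0 = ciphertext = 0x08
s_1 = InvRound(s_0, k_3) = 0x00
s_2 = InvRound(s_1, k_2) = 0x30
s_3 = InvRound(s_2, k_1) = 0x43
s_4 = InvRound(s_3, k_0) = 0xB4

0xB4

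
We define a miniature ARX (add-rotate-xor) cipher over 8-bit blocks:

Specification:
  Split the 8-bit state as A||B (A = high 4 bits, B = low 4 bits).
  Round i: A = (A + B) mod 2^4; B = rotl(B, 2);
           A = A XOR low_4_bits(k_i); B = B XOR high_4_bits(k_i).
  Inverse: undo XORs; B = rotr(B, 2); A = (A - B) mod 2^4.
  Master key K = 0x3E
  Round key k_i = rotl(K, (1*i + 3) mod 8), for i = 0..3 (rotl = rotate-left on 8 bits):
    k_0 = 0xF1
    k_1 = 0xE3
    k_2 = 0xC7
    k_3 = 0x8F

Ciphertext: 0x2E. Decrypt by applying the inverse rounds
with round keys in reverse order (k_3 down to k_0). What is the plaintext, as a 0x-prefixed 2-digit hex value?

0xA4

s_0 = ciphertext = 0x2E
s_1 = InvRound(s_0, k_3) = 0x49
s_2 = InvRound(s_1, k_2) = 0xE5
s_3 = InvRound(s_2, k_1) = 0xFE
s_4 = InvRound(s_3, k_0) = 0xA4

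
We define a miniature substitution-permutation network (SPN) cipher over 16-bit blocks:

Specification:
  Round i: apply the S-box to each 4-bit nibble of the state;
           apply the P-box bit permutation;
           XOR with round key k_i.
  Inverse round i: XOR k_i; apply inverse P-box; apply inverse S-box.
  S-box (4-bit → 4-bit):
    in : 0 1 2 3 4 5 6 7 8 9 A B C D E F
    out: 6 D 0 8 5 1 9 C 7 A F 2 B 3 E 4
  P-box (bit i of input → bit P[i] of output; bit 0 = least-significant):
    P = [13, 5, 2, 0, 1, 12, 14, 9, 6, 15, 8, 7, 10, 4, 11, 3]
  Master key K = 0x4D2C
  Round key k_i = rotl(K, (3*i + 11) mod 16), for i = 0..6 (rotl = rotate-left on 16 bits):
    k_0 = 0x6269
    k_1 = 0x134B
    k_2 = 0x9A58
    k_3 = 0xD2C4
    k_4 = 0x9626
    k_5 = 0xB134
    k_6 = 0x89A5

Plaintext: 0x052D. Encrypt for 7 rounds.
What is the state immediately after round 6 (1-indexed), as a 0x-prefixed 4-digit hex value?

0x902F

s_0 = plaintext = 0x052D
s_1 = Round(s_0, k_0) = 0x4A19
s_2 = Round(s_1, k_1) = 0xDCA8
s_3 = Round(s_2, k_2) = 0x6CAE
s_4 = Round(s_3, k_3) = 0x042B
s_5 = Round(s_4, k_4) = 0x9F56
s_6 = Round(s_5, k_5) = 0x902F
s_7 = Round(s_6, k_6) = 0x08B9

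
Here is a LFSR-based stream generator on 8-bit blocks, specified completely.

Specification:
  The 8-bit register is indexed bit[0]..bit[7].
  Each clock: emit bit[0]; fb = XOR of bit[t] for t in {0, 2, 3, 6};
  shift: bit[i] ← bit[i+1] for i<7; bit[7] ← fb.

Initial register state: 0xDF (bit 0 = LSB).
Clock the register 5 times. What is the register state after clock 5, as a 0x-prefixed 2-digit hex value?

0x86

reg_0 = 0xDF
clock 1: out=1, reg = 0x6F
clock 2: out=1, reg = 0x37
clock 3: out=1, reg = 0x1B
clock 4: out=1, reg = 0x0D
clock 5: out=1, reg = 0x86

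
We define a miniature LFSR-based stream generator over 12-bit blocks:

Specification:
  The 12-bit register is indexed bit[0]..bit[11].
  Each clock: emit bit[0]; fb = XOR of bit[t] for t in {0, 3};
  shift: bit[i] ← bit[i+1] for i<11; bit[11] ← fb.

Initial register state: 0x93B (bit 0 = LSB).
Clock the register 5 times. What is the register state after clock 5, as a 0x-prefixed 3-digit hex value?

reg_0 = 0x93B
clock 1: out=1, reg = 0x49D
clock 2: out=1, reg = 0x24E
clock 3: out=0, reg = 0x927
clock 4: out=1, reg = 0xC93
clock 5: out=1, reg = 0xE49

0xE49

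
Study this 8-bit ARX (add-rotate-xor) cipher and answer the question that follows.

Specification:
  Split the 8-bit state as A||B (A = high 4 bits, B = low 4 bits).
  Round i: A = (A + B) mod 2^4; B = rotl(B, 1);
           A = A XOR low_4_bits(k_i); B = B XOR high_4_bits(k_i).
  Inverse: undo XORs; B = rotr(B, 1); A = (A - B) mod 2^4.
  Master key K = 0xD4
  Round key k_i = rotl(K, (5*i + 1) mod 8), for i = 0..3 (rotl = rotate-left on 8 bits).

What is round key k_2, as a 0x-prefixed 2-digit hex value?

K = 0xD4
k_0 = rotl(K, (5*0+1) mod 8) = rotl(K, 1) = 0xA9
k_1 = rotl(K, (5*1+1) mod 8) = rotl(K, 6) = 0x35
k_2 = rotl(K, (5*2+1) mod 8) = rotl(K, 3) = 0xA6

0xA6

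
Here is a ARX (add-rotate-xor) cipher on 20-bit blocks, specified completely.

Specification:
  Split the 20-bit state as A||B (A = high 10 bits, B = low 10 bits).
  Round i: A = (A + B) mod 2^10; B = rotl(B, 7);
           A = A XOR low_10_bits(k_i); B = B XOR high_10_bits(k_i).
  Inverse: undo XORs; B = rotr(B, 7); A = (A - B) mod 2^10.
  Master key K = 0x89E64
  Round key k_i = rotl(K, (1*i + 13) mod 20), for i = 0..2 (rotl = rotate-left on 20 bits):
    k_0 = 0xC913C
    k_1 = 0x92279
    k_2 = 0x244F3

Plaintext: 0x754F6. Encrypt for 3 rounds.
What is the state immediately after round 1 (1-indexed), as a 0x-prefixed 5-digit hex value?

s_0 = plaintext = 0x754F6
s_1 = Round(s_0, k_0) = 0xFDC3A
s_2 = Round(s_1, k_1) = 0x9234F
s_3 = Round(s_2, k_2) = 0x59378

0xFDC3A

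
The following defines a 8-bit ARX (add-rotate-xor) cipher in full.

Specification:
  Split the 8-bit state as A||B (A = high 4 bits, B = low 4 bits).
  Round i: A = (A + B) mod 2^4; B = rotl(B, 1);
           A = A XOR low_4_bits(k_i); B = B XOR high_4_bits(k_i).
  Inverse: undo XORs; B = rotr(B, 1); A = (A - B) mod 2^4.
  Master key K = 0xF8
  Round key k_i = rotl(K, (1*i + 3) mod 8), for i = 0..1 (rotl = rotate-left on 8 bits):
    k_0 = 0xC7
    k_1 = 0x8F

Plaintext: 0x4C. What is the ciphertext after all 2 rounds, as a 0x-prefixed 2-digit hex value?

s_0 = plaintext = 0x4C
s_1 = Round(s_0, k_0) = 0x75
s_2 = Round(s_1, k_1) = 0x32

0x32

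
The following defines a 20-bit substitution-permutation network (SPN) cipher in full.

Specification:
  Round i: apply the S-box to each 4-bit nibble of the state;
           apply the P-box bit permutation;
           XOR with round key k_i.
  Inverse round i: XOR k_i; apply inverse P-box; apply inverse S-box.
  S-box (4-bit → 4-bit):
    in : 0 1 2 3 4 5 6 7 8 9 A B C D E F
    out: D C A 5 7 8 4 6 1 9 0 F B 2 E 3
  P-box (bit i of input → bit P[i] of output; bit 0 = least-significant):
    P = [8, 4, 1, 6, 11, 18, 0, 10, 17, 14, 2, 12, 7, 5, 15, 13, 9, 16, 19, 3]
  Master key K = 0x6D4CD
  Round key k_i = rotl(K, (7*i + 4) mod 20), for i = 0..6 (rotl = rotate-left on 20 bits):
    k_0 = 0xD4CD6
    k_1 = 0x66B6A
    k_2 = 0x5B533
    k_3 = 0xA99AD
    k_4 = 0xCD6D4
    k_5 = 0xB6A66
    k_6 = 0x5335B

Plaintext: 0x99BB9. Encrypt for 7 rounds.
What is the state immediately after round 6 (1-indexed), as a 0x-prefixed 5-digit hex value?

0x8FDBB

s_0 = plaintext = 0x99BB9
s_1 = Round(s_0, k_0) = 0xB331B
s_2 = Round(s_1, k_1) = 0xDECB5
s_3 = Round(s_2, k_2) = 0x24952
s_4 = Round(s_3, k_3) = 0x90D55
s_5 = Round(s_4, k_4) = 0xC301C
s_6 = Round(s_5, k_5) = 0x8FDBB
s_7 = Round(s_6, k_6) = 0x17CA8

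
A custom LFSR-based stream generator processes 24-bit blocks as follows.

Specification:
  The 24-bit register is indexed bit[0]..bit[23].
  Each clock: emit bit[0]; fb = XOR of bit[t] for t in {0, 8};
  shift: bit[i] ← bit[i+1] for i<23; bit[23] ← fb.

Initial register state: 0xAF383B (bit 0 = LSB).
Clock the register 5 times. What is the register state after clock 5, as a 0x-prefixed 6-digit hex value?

reg_0 = 0xAF383B
clock 1: out=1, reg = 0xD79C1D
clock 2: out=1, reg = 0xEBCE0E
clock 3: out=0, reg = 0x75E707
clock 4: out=1, reg = 0x3AF383
clock 5: out=1, reg = 0x1D79C1

0x1D79C1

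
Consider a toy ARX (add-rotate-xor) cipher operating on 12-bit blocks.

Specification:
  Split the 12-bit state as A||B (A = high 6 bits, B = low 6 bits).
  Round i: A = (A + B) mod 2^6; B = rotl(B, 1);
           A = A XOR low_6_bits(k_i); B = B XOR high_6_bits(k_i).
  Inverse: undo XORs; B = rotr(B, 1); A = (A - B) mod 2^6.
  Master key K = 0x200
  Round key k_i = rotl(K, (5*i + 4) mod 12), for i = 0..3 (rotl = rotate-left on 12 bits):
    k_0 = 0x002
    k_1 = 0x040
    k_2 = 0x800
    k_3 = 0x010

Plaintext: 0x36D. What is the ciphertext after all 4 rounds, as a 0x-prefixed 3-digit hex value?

0x25E

s_0 = plaintext = 0x36D
s_1 = Round(s_0, k_0) = 0xE1B
s_2 = Round(s_1, k_1) = 0x4F7
s_3 = Round(s_2, k_2) = 0x28F
s_4 = Round(s_3, k_3) = 0x25E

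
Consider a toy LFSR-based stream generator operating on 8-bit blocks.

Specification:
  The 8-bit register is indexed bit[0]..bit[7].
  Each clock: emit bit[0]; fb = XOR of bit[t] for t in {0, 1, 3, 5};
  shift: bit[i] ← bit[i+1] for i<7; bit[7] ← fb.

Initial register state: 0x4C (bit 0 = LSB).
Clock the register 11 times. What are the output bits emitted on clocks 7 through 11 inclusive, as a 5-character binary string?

10100

reg_0 = 0x4C
clock 1: out=0, reg = 0xA6
clock 2: out=0, reg = 0x53
clock 3: out=1, reg = 0x29
clock 4: out=1, reg = 0x94
clock 5: out=0, reg = 0x4A
clock 6: out=0, reg = 0x25
clock 7: out=1, reg = 0x12
clock 8: out=0, reg = 0x89
clock 9: out=1, reg = 0x44
clock 10: out=0, reg = 0x22
clock 11: out=0, reg = 0x11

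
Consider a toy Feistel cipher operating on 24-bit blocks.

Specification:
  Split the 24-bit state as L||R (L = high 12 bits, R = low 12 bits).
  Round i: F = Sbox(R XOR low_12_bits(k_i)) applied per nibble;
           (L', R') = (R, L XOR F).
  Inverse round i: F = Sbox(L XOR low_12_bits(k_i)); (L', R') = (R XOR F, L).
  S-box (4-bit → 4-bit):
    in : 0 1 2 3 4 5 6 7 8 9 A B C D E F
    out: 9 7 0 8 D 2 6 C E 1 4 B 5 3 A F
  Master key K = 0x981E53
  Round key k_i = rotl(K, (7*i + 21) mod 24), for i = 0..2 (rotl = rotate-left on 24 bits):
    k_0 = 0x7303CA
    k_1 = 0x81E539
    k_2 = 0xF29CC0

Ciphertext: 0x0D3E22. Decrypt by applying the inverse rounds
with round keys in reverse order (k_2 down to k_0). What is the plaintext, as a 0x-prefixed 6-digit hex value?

0xA9DABB

s_0 = ciphertext = 0x0D3E22
s_1 = InvRound(s_0, k_2) = 0xB5A0D3
s_2 = InvRound(s_1, k_1) = 0xABBB5A
s_3 = InvRound(s_2, k_0) = 0xA9DABB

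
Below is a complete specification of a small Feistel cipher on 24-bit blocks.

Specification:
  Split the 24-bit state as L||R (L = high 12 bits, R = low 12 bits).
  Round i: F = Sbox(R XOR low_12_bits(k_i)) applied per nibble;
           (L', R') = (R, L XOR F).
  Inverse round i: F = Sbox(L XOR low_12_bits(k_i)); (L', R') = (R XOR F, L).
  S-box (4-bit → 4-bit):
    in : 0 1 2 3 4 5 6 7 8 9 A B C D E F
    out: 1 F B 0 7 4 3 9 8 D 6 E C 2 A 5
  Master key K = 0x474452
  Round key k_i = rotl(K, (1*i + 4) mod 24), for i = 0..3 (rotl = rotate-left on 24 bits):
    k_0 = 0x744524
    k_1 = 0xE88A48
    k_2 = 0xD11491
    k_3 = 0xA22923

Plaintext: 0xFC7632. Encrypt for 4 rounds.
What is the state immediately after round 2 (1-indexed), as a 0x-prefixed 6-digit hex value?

s_0 = plaintext = 0xFC7632
s_1 = Round(s_0, k_0) = 0x632F34
s_2 = Round(s_1, k_1) = 0xF342AE
s_3 = Round(s_2, k_2) = 0x2AEC31
s_4 = Round(s_3, k_3) = 0xC31655

0xF342AE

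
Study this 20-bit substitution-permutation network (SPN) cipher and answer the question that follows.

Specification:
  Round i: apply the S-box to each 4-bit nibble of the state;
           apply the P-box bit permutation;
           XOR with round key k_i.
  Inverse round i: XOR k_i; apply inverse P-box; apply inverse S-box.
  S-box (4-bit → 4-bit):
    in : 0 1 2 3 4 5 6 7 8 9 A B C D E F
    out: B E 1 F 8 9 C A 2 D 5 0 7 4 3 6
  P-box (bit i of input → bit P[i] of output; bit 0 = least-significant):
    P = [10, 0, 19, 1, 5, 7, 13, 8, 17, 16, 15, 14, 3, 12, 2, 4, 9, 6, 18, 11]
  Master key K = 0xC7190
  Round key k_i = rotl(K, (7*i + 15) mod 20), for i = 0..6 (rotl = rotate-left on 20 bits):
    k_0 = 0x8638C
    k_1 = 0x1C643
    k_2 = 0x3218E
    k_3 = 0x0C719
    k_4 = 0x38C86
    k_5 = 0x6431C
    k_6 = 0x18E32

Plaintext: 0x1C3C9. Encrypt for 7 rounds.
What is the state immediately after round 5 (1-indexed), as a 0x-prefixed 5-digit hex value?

s_0 = plaintext = 0x1C3C9
s_1 = Round(s_0, k_0) = 0x79F62
s_2 = Round(s_1, k_1) = 0x06B1F
s_3 = Round(s_2, k_2) = 0xB0A5B
s_4 = Round(s_3, k_3) = 0x25621
s_5 = Round(s_4, k_4) = 0xB4EBD
s_6 = Round(s_5, k_5) = 0xD430C
s_7 = Round(s_6, k_6) = 0xE4B83

0xB4EBD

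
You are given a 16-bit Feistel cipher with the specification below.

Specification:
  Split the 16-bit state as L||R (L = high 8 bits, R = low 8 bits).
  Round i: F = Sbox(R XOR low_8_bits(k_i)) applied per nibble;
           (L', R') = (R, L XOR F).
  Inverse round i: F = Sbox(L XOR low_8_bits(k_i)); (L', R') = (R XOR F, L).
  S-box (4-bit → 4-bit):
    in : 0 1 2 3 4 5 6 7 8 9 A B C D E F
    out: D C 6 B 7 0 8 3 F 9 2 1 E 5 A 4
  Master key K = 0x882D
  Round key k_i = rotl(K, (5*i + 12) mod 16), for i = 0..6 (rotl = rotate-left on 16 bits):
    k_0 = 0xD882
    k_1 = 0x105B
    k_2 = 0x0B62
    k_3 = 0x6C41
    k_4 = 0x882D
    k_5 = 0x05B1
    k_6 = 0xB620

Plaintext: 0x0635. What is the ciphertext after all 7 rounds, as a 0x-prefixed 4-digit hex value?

0x625C

s_0 = plaintext = 0x0635
s_1 = Round(s_0, k_0) = 0x3515
s_2 = Round(s_1, k_1) = 0x154F
s_3 = Round(s_2, k_2) = 0x4F70
s_4 = Round(s_3, k_3) = 0x70F3
s_5 = Round(s_4, k_4) = 0xF32A
s_6 = Round(s_5, k_5) = 0x2A62
s_7 = Round(s_6, k_6) = 0x625C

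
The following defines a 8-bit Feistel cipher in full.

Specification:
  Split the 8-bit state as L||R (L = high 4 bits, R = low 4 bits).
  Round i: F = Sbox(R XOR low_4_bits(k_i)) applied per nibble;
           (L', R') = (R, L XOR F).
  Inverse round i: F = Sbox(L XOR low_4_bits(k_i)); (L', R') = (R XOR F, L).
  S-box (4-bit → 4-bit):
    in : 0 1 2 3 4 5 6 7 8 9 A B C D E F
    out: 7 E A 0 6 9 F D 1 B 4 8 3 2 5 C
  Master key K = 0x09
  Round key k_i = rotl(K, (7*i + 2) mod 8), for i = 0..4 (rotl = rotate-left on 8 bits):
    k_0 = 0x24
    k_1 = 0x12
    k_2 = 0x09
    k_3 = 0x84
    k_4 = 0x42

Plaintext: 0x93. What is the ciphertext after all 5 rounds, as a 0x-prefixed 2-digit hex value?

s_0 = plaintext = 0x93
s_1 = Round(s_0, k_0) = 0x34
s_2 = Round(s_1, k_1) = 0x4C
s_3 = Round(s_2, k_2) = 0xCD
s_4 = Round(s_3, k_3) = 0xD7
s_5 = Round(s_4, k_4) = 0x74

0x74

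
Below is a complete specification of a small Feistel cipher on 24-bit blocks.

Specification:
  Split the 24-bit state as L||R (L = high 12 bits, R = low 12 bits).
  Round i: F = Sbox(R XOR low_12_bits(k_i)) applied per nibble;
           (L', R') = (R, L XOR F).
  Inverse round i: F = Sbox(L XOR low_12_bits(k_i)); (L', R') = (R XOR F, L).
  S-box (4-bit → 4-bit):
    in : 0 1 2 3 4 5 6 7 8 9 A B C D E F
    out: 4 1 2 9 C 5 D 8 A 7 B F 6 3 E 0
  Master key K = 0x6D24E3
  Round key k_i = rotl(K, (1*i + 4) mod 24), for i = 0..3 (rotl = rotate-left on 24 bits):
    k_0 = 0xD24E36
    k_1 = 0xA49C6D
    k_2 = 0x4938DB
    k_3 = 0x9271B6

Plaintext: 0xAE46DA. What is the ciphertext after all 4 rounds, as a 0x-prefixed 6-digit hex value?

0xA33FAF

s_0 = plaintext = 0xAE46DA
s_1 = Round(s_0, k_0) = 0x6DA002
s_2 = Round(s_1, k_1) = 0x00200A
s_3 = Round(s_2, k_2) = 0x00AA33
s_4 = Round(s_3, k_3) = 0xA33FAF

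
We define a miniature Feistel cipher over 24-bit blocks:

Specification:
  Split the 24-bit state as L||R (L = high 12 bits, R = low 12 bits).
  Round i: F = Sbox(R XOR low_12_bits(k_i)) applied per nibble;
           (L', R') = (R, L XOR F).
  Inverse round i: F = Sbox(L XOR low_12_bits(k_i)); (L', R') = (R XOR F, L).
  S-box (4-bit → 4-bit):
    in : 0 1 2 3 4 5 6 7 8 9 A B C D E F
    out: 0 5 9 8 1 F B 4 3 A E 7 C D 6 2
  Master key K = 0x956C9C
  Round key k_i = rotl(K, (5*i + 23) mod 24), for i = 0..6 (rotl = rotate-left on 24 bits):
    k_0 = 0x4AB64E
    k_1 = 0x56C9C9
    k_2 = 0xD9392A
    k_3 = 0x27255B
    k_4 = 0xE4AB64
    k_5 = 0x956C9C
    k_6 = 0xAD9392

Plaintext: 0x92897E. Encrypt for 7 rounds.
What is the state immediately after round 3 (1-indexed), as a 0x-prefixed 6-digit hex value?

s_0 = plaintext = 0x92897E
s_1 = Round(s_0, k_0) = 0x97EBA8
s_2 = Round(s_1, k_1) = 0xBA80CB
s_3 = Round(s_2, k_2) = 0x0CB1CD
s_4 = Round(s_3, k_3) = 0x1CD160
s_5 = Round(s_4, k_4) = 0x160FCC
s_6 = Round(s_5, k_5) = 0xFCC990
s_7 = Round(s_6, k_6) = 0x9901C5

0x0CB1CD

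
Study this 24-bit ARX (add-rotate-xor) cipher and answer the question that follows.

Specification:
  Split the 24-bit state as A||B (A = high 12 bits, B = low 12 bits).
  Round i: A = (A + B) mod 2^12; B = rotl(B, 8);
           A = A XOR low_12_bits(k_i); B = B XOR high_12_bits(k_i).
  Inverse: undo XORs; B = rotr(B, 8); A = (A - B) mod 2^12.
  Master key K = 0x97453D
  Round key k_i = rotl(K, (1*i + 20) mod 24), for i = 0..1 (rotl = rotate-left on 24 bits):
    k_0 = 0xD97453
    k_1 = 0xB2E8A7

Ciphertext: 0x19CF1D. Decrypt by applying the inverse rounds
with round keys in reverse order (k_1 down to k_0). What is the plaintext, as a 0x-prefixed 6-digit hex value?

0x816A3E

s_0 = ciphertext = 0x19CF1D
s_1 = InvRound(s_0, k_1) = 0x607334
s_2 = InvRound(s_1, k_0) = 0x816A3E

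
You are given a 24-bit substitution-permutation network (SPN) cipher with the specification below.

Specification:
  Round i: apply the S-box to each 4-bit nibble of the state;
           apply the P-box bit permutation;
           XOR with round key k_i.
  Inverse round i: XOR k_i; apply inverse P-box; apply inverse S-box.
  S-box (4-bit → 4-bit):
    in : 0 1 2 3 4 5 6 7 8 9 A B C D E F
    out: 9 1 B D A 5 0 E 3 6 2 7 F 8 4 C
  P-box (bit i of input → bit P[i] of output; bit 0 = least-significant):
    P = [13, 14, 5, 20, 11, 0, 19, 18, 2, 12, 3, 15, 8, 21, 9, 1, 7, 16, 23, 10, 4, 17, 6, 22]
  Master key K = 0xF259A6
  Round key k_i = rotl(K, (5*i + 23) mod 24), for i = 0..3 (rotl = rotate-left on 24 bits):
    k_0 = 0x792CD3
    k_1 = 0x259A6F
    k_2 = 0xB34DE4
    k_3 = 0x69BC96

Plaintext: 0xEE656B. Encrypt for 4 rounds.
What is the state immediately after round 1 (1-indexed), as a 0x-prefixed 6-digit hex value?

0xF94CBF

s_0 = plaintext = 0xEE656B
s_1 = Round(s_0, k_0) = 0xF94CBF
s_2 = Round(s_1, k_1) = 0xDC0200
s_3 = Round(s_2, k_2) = 0x66F062
s_4 = Round(s_3, k_3) = 0x795E90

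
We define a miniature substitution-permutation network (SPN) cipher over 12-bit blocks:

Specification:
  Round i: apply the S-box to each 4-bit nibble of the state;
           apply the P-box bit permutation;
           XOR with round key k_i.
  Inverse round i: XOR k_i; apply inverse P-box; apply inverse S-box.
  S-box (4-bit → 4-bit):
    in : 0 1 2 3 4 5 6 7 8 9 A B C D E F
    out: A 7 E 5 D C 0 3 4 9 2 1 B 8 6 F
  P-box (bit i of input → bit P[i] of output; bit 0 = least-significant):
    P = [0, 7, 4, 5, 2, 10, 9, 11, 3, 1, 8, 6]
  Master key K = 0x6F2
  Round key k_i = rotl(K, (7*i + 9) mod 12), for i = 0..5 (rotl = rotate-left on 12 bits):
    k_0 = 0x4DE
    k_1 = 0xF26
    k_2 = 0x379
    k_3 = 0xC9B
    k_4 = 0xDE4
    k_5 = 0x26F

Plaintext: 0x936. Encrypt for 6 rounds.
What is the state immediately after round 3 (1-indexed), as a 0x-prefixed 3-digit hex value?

0xBC7

s_0 = plaintext = 0x936
s_1 = Round(s_0, k_0) = 0x692
s_2 = Round(s_1, k_1) = 0x792
s_3 = Round(s_2, k_2) = 0xBC7
s_4 = Round(s_3, k_3) = 0x016
s_5 = Round(s_4, k_4) = 0xBA2
s_6 = Round(s_5, k_5) = 0x6D7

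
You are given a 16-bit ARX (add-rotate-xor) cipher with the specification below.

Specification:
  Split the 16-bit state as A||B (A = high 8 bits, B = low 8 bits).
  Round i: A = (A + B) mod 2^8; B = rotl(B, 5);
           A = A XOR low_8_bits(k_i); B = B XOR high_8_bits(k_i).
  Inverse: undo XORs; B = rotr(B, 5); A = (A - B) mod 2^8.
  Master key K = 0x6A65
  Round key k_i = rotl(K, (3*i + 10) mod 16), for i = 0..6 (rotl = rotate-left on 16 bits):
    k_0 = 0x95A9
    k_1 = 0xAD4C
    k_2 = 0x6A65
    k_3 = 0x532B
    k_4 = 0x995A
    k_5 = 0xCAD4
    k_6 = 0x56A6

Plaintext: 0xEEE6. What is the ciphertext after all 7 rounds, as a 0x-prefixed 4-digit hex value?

0x336F

s_0 = plaintext = 0xEEE6
s_1 = Round(s_0, k_0) = 0x7D49
s_2 = Round(s_1, k_1) = 0x8A84
s_3 = Round(s_2, k_2) = 0x6BFA
s_4 = Round(s_3, k_3) = 0x4E0C
s_5 = Round(s_4, k_4) = 0x0018
s_6 = Round(s_5, k_5) = 0xCCC9
s_7 = Round(s_6, k_6) = 0x336F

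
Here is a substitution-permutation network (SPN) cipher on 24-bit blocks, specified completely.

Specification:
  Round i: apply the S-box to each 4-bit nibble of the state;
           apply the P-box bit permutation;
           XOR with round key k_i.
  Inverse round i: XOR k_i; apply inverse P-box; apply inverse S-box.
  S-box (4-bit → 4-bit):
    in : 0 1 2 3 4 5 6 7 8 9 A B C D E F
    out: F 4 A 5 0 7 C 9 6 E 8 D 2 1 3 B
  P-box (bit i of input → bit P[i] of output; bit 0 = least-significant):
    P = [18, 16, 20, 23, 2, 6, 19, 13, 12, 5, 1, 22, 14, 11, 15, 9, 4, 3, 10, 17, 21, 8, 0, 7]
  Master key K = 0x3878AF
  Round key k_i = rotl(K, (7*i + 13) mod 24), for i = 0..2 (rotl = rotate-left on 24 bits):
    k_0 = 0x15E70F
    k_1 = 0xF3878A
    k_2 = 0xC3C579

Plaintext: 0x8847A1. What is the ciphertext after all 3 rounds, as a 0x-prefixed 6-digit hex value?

s_0 = plaintext = 0x8847A1
s_1 = Round(s_0, k_0) = 0x45D206
s_2 = Round(s_1, k_1) = 0x2BE3F6
s_3 = Round(s_2, k_2) = 0x51B8AF

0x51B8AF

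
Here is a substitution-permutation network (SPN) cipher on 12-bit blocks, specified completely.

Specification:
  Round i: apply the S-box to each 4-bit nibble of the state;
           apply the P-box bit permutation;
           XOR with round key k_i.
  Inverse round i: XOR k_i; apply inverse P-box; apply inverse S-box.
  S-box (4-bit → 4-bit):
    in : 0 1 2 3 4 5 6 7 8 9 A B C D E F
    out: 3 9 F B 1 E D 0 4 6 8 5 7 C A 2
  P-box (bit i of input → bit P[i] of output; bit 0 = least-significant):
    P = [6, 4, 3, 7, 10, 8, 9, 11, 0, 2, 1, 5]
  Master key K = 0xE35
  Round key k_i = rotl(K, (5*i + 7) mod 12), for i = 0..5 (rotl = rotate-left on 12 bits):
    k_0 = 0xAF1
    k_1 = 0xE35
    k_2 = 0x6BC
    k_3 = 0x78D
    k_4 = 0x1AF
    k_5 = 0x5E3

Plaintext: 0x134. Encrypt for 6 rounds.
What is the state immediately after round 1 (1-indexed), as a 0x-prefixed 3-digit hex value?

s_0 = plaintext = 0x134
s_1 = Round(s_0, k_0) = 0x790
s_2 = Round(s_1, k_1) = 0xD65
s_3 = Round(s_2, k_2) = 0x806
s_4 = Round(s_3, k_3) = 0x247
s_5 = Round(s_4, k_4) = 0x588
s_6 = Round(s_5, k_5) = 0x7CD

0x790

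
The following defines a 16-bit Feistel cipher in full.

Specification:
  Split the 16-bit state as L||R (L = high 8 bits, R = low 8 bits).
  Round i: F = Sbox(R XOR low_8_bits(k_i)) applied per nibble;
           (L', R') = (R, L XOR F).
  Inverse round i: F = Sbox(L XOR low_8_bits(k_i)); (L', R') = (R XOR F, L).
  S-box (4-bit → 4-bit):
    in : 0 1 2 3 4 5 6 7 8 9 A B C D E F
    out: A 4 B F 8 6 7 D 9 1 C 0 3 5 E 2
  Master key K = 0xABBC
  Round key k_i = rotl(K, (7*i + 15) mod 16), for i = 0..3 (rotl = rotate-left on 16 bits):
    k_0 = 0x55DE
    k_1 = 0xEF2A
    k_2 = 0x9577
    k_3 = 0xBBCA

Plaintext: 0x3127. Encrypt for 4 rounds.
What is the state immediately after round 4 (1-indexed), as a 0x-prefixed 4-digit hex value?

0xD39A

s_0 = plaintext = 0x3127
s_1 = Round(s_0, k_0) = 0x2710
s_2 = Round(s_1, k_1) = 0x10DB
s_3 = Round(s_2, k_2) = 0xDBD3
s_4 = Round(s_3, k_3) = 0xD39A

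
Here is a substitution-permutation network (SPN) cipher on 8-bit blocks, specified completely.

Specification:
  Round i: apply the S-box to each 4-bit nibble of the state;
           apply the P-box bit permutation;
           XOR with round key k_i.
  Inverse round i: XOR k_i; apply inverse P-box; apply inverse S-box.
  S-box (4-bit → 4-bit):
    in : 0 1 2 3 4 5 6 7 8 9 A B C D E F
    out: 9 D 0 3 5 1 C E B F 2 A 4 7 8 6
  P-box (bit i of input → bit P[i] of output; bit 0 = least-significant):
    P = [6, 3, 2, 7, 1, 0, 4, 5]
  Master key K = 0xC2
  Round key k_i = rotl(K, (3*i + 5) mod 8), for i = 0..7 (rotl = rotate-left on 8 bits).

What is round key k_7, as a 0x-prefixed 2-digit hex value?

K = 0xC2
k_0 = rotl(K, (3*0+5) mod 8) = rotl(K, 5) = 0x58
k_1 = rotl(K, (3*1+5) mod 8) = rotl(K, 0) = 0xC2
k_2 = rotl(K, (3*2+5) mod 8) = rotl(K, 3) = 0x16
k_3 = rotl(K, (3*3+5) mod 8) = rotl(K, 6) = 0xB0
k_4 = rotl(K, (3*4+5) mod 8) = rotl(K, 1) = 0x85
k_5 = rotl(K, (3*5+5) mod 8) = rotl(K, 4) = 0x2C
k_6 = rotl(K, (3*6+5) mod 8) = rotl(K, 7) = 0x61
k_7 = rotl(K, (3*7+5) mod 8) = rotl(K, 2) = 0x0B

0x0B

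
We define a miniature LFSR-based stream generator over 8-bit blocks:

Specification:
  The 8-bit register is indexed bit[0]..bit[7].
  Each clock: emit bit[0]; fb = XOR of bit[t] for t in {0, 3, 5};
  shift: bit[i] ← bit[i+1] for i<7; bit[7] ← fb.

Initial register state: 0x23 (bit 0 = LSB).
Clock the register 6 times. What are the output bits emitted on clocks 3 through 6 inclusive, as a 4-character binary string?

reg_0 = 0x23
clock 1: out=1, reg = 0x11
clock 2: out=1, reg = 0x88
clock 3: out=0, reg = 0xC4
clock 4: out=0, reg = 0x62
clock 5: out=0, reg = 0xB1
clock 6: out=1, reg = 0x58

0001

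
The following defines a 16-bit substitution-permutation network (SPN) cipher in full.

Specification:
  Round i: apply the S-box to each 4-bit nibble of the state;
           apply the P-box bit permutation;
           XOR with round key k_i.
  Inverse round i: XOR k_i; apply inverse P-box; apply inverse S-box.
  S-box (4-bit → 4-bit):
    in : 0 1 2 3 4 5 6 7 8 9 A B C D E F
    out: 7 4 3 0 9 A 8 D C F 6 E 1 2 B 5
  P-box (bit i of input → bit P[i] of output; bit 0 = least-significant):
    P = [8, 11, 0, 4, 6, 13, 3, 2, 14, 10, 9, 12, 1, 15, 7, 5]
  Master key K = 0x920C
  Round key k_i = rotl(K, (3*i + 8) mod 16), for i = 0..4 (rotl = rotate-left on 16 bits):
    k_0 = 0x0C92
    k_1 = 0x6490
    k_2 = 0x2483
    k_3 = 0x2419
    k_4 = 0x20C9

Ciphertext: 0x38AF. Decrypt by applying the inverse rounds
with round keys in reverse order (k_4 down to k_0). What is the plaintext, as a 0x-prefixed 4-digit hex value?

0xC647

s_0 = ciphertext = 0x38AF
s_1 = InvRound(s_0, k_4) = 0x464D
s_2 = InvRound(s_1, k_3) = 0x3FE6
s_3 = InvRound(s_2, k_2) = 0x6840
s_4 = InvRound(s_3, k_1) = 0x1DC5
s_5 = InvRound(s_4, k_0) = 0xC647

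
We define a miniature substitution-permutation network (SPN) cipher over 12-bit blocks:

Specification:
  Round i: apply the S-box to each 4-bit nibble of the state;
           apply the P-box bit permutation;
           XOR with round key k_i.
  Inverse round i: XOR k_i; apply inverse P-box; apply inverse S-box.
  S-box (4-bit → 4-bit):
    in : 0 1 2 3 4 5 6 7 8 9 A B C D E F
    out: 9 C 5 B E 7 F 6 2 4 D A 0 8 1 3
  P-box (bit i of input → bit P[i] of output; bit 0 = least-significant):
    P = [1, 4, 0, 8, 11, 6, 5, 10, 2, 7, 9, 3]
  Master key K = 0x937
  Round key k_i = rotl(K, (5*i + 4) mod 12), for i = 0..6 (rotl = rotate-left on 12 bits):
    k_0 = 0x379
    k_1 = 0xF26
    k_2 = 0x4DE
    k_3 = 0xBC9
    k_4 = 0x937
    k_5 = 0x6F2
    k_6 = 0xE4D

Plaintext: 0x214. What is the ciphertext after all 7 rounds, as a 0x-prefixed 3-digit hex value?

s_0 = plaintext = 0x214
s_1 = Round(s_0, k_0) = 0x44C
s_2 = Round(s_1, k_1) = 0x9CE
s_3 = Round(s_2, k_2) = 0x6DC
s_4 = Round(s_3, k_3) = 0xD45
s_5 = Round(s_4, k_4) = 0xD4C
s_6 = Round(s_5, k_5) = 0x29A
s_7 = Round(s_6, k_6) = 0xD6A

0xD6A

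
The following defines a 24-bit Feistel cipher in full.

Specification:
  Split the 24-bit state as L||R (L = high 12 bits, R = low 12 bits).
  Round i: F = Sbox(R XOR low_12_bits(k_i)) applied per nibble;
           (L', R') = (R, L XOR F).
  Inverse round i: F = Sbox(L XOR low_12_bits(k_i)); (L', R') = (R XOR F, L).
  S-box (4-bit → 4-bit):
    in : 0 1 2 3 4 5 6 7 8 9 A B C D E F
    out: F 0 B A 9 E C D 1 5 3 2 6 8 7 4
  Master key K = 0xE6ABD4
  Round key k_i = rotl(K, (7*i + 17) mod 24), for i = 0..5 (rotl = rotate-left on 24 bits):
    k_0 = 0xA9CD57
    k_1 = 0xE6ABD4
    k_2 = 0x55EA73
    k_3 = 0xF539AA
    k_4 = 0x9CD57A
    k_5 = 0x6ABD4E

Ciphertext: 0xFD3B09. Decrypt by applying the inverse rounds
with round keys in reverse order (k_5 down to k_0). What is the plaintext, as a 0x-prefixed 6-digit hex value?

s_0 = ciphertext = 0xFD3B09
s_1 = InvRound(s_0, k_5) = 0x051FD3
s_2 = InvRound(s_1, k_4) = 0x161051
s_3 = InvRound(s_2, k_3) = 0x133161
s_4 = InvRound(s_3, k_2) = 0x3FE133
s_5 = InvRound(s_4, k_1) = 0x0803FE
s_6 = InvRound(s_5, k_0) = 0xB73080

0xB73080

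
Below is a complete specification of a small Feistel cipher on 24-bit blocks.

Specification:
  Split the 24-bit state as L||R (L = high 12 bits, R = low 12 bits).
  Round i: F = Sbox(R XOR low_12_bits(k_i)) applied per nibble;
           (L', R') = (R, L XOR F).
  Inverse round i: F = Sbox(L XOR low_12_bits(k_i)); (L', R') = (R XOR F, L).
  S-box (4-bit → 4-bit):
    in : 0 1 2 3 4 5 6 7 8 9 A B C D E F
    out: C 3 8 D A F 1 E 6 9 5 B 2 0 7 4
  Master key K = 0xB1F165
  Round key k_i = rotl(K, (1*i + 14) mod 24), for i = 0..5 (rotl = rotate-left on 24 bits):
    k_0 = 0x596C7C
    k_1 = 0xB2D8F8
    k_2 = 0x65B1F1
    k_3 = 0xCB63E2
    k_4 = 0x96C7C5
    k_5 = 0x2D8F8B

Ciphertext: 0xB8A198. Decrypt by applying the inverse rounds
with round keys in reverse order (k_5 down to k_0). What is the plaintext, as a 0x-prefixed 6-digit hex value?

0xD21187

s_0 = ciphertext = 0xB8A198
s_1 = InvRound(s_0, k_5) = 0xB5BB8A
s_2 = InvRound(s_1, k_4) = 0x91DB5B
s_3 = InvRound(s_2, k_3) = 0xE1F91D
s_4 = InvRound(s_3, k_2) = 0xD6AE1F
s_5 = InvRound(s_4, k_1) = 0x187D6A
s_6 = InvRound(s_5, k_0) = 0xD21187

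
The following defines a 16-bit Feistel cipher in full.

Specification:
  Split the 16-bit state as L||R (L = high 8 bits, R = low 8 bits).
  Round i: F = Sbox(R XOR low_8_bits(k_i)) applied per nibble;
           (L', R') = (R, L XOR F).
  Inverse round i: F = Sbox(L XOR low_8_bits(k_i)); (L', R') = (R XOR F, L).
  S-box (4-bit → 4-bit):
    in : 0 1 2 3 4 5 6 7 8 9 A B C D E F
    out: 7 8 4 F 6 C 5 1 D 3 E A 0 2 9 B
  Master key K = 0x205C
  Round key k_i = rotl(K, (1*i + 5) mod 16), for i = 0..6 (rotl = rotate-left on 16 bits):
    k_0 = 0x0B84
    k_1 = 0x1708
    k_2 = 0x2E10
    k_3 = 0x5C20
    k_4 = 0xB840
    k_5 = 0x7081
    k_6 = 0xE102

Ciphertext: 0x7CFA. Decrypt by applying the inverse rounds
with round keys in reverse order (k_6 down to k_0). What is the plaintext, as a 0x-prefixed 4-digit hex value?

0xF618

s_0 = ciphertext = 0x7CFA
s_1 = InvRound(s_0, k_6) = 0xE37C
s_2 = InvRound(s_1, k_5) = 0x28E3
s_3 = InvRound(s_2, k_4) = 0xBE28
s_4 = InvRound(s_3, k_3) = 0x11BE
s_5 = InvRound(s_4, k_2) = 0xC611
s_6 = InvRound(s_5, k_1) = 0x18C6
s_7 = InvRound(s_6, k_0) = 0xF618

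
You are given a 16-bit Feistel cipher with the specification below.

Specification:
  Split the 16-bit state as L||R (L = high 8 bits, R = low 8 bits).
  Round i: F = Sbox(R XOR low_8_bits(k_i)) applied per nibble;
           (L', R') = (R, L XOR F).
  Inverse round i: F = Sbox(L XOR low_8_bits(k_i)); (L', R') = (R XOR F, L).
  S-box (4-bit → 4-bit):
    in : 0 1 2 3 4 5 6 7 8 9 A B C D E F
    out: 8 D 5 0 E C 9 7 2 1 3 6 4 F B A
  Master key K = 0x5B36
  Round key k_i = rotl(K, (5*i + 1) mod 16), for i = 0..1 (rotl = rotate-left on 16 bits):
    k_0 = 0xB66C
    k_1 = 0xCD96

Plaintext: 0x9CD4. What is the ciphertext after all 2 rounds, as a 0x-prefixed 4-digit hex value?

0xFE46

s_0 = plaintext = 0x9CD4
s_1 = Round(s_0, k_0) = 0xD4FE
s_2 = Round(s_1, k_1) = 0xFE46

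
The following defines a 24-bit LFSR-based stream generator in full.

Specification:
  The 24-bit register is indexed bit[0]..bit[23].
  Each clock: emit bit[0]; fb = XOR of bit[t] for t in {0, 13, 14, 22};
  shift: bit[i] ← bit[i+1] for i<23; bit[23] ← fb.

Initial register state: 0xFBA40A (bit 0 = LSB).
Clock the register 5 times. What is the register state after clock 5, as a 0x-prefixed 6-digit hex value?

0x97DD20

reg_0 = 0xFBA40A
clock 1: out=0, reg = 0x7DD205
clock 2: out=1, reg = 0xBEE902
clock 3: out=0, reg = 0x5F7481
clock 4: out=1, reg = 0x2FBA40
clock 5: out=0, reg = 0x97DD20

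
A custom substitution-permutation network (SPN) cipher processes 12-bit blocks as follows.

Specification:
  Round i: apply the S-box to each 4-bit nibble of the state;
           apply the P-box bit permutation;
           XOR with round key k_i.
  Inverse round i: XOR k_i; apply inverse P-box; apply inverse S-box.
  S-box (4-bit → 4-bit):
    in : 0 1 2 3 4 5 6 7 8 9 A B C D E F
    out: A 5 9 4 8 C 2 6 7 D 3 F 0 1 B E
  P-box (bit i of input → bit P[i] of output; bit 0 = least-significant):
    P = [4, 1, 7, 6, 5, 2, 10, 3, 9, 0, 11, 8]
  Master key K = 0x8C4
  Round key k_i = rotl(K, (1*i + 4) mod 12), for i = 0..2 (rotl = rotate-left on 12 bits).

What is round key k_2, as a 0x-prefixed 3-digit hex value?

0x123

K = 0x8C4
k_0 = rotl(K, (1*0+4) mod 12) = rotl(K, 4) = 0xC48
k_1 = rotl(K, (1*1+4) mod 12) = rotl(K, 5) = 0x891
k_2 = rotl(K, (1*2+4) mod 12) = rotl(K, 6) = 0x123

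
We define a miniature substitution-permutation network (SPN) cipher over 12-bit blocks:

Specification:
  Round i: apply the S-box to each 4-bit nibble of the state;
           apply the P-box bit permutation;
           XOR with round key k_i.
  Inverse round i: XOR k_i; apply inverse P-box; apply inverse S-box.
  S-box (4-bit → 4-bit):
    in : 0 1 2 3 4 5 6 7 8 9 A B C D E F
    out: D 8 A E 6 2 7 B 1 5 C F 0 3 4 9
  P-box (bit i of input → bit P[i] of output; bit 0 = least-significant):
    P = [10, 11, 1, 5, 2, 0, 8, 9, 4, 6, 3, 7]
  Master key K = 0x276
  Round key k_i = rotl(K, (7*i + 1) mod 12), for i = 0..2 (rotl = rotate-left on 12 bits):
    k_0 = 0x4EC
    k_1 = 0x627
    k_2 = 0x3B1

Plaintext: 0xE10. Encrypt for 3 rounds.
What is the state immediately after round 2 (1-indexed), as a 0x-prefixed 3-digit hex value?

0xAE5

s_0 = plaintext = 0xE10
s_1 = Round(s_0, k_0) = 0x2C6
s_2 = Round(s_1, k_1) = 0xAE5
s_3 = Round(s_2, k_2) = 0xA39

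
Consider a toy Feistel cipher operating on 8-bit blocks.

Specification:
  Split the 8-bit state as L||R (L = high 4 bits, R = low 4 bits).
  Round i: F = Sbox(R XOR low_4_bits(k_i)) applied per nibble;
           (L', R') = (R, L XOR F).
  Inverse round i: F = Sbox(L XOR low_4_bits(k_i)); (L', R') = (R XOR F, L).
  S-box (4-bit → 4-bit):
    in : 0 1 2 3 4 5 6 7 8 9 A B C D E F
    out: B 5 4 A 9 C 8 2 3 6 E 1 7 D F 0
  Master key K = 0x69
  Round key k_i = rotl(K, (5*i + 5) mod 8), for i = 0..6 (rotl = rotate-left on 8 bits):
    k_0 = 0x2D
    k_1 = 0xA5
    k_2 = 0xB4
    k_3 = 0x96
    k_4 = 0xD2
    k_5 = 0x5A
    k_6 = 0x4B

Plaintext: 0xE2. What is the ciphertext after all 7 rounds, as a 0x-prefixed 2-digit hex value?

0x53

s_0 = plaintext = 0xE2
s_1 = Round(s_0, k_0) = 0x2E
s_2 = Round(s_1, k_1) = 0xE3
s_3 = Round(s_2, k_2) = 0x3C
s_4 = Round(s_3, k_3) = 0xCD
s_5 = Round(s_4, k_4) = 0xDC
s_6 = Round(s_5, k_5) = 0xC5
s_7 = Round(s_6, k_6) = 0x53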